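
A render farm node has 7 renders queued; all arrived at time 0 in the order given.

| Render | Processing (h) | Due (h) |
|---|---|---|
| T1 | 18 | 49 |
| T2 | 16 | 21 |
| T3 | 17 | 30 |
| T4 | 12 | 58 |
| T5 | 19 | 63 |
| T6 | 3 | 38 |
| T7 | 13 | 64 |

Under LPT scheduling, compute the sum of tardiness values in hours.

189

LPT (decreasing processing time): T5 T1 T3 T2 T7 T4 T6.
T5: 0→19, due 63, tardiness 0
T1: 19→37, due 49, tardiness 0
T3: 37→54, due 30, tardiness 24
T2: 54→70, due 21, tardiness 49
T7: 70→83, due 64, tardiness 19
T4: 83→95, due 58, tardiness 37
T6: 95→98, due 38, tardiness 60
Sum = 0+0+24+49+19+37+60 = 189.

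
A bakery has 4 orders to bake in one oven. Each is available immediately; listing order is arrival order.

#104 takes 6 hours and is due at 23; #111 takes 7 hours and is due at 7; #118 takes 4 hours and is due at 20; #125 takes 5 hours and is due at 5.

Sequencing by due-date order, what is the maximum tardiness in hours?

EDD (increasing due date): #125 #111 #118 #104.
#125: 0→5, due 5, tardiness 0
#111: 5→12, due 7, tardiness 5
#118: 12→16, due 20, tardiness 0
#104: 16→22, due 23, tardiness 0
Maximum = 5.

5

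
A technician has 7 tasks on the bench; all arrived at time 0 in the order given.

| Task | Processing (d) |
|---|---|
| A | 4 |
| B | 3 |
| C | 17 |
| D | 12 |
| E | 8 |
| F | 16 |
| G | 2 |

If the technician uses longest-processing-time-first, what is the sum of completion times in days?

LPT (decreasing processing time): C F D E A B G.
C: 0→17
F: 17→33
D: 33→45
E: 45→53
A: 53→57
B: 57→60
G: 60→62
Sum = 17+33+45+53+57+60+62 = 327.

327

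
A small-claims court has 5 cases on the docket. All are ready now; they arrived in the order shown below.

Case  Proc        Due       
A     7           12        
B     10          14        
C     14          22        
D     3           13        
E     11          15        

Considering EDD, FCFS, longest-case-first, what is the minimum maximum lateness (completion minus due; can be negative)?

EDD (increasing due date): A D B E C.
A: 0→7, due 12, lateness -5
D: 7→10, due 13, lateness -3
B: 10→20, due 14, lateness 6
E: 20→31, due 15, lateness 16
C: 31→45, due 22, lateness 23
Maximum = 23.
FIFO (arrival order): A B C D E.
A: 0→7, due 12, lateness -5
B: 7→17, due 14, lateness 3
C: 17→31, due 22, lateness 9
D: 31→34, due 13, lateness 21
E: 34→45, due 15, lateness 30
Maximum = 30.
LPT (decreasing processing time): C E B A D.
C: 0→14, due 22, lateness -8
E: 14→25, due 15, lateness 10
B: 25→35, due 14, lateness 21
A: 35→42, due 12, lateness 30
D: 42→45, due 13, lateness 32
Maximum = 32.
EDD 23, FIFO 30, LPT 32 → minimum 23.

23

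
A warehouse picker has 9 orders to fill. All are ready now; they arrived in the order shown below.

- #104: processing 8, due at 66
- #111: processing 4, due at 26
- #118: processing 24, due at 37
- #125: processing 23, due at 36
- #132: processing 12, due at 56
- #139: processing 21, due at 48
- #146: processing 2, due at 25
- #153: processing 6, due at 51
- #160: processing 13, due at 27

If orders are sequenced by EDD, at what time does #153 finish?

93

EDD (increasing due date): #146 #111 #160 #125 #118 #139 #153 #132 #104.
#146: 0→2
#111: 2→6
#160: 6→19
#125: 19→42
#118: 42→66
#139: 66→87
#153: 87→93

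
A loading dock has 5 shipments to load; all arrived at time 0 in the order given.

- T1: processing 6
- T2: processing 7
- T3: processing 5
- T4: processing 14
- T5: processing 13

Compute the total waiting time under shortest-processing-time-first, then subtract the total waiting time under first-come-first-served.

-4

SPT (increasing processing time): T3 T1 T2 T5 T4.
T3: waits 0, runs 0→5
T1: waits 5, runs 5→11
T2: waits 11, runs 11→18
T5: waits 18, runs 18→31
T4: waits 31, runs 31→45
Sum = 0+5+11+18+31 = 65.
FIFO (arrival order): T1 T2 T3 T4 T5.
T1: waits 0, runs 0→6
T2: waits 6, runs 6→13
T3: waits 13, runs 13→18
T4: waits 18, runs 18→32
T5: waits 32, runs 32→45
Sum = 0+6+13+18+32 = 69.
Difference = 65 − 69 = -4.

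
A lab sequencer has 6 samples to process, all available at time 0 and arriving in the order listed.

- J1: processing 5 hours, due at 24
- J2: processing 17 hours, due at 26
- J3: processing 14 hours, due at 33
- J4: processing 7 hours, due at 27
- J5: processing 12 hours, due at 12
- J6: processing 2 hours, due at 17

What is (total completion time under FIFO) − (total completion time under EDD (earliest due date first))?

37

FIFO (arrival order): J1 J2 J3 J4 J5 J6.
J1: 0→5
J2: 5→22
J3: 22→36
J4: 36→43
J5: 43→55
J6: 55→57
Sum = 5+22+36+43+55+57 = 218.
EDD (increasing due date): J5 J6 J1 J2 J4 J3.
J5: 0→12
J6: 12→14
J1: 14→19
J2: 19→36
J4: 36→43
J3: 43→57
Sum = 12+14+19+36+43+57 = 181.
Difference = 218 − 181 = 37.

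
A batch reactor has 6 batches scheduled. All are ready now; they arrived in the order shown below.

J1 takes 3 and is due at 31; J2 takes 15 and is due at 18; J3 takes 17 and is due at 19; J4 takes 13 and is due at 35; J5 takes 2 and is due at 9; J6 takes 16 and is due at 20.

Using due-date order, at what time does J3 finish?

EDD (increasing due date): J5 J2 J3 J6 J1 J4.
J5: 0→2
J2: 2→17
J3: 17→34

34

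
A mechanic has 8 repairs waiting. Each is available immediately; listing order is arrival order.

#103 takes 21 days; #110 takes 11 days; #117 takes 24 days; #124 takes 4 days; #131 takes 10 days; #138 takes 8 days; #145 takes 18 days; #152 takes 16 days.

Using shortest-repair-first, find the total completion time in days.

SPT (increasing processing time): #124 #138 #131 #110 #152 #145 #103 #117.
#124: 0→4
#138: 4→12
#131: 12→22
#110: 22→33
#152: 33→49
#145: 49→67
#103: 67→88
#117: 88→112
Sum = 4+12+22+33+49+67+88+112 = 387.

387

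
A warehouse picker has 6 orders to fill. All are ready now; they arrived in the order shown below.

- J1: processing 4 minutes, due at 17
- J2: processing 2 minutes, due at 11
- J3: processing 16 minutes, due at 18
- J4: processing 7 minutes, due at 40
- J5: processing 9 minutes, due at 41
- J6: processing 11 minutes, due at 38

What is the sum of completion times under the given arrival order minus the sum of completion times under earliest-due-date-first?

FIFO (arrival order): J1 J2 J3 J4 J5 J6.
J1: 0→4
J2: 4→6
J3: 6→22
J4: 22→29
J5: 29→38
J6: 38→49
Sum = 4+6+22+29+38+49 = 148.
EDD (increasing due date): J2 J1 J3 J6 J4 J5.
J2: 0→2
J1: 2→6
J3: 6→22
J6: 22→33
J4: 33→40
J5: 40→49
Sum = 2+6+22+33+40+49 = 152.
Difference = 148 − 152 = -4.

-4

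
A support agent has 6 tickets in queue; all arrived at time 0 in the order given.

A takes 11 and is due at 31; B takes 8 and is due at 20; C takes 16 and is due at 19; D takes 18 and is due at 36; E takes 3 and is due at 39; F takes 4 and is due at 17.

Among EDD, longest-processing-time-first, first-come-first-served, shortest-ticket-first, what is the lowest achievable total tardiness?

47

EDD (increasing due date): F C B A D E.
F: 0→4, due 17, tardiness 0
C: 4→20, due 19, tardiness 1
B: 20→28, due 20, tardiness 8
A: 28→39, due 31, tardiness 8
D: 39→57, due 36, tardiness 21
E: 57→60, due 39, tardiness 21
Sum = 0+1+8+8+21+21 = 59.
LPT (decreasing processing time): D C A B F E.
D: 0→18, due 36, tardiness 0
C: 18→34, due 19, tardiness 15
A: 34→45, due 31, tardiness 14
B: 45→53, due 20, tardiness 33
F: 53→57, due 17, tardiness 40
E: 57→60, due 39, tardiness 21
Sum = 0+15+14+33+40+21 = 123.
FIFO (arrival order): A B C D E F.
A: 0→11, due 31, tardiness 0
B: 11→19, due 20, tardiness 0
C: 19→35, due 19, tardiness 16
D: 35→53, due 36, tardiness 17
E: 53→56, due 39, tardiness 17
F: 56→60, due 17, tardiness 43
Sum = 0+0+16+17+17+43 = 93.
SPT (increasing processing time): E F B A C D.
E: 0→3, due 39, tardiness 0
F: 3→7, due 17, tardiness 0
B: 7→15, due 20, tardiness 0
A: 15→26, due 31, tardiness 0
C: 26→42, due 19, tardiness 23
D: 42→60, due 36, tardiness 24
Sum = 0+0+0+0+23+24 = 47.
EDD 59, LPT 123, FIFO 93, SPT 47 → minimum 47.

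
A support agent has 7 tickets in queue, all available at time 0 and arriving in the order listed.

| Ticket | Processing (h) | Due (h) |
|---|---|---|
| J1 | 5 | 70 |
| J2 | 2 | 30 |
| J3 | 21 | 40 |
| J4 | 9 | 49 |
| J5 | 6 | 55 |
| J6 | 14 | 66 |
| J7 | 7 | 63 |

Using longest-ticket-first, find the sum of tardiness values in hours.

LPT (decreasing processing time): J3 J6 J4 J7 J5 J1 J2.
J3: 0→21, due 40, tardiness 0
J6: 21→35, due 66, tardiness 0
J4: 35→44, due 49, tardiness 0
J7: 44→51, due 63, tardiness 0
J5: 51→57, due 55, tardiness 2
J1: 57→62, due 70, tardiness 0
J2: 62→64, due 30, tardiness 34
Sum = 0+0+0+0+2+0+34 = 36.

36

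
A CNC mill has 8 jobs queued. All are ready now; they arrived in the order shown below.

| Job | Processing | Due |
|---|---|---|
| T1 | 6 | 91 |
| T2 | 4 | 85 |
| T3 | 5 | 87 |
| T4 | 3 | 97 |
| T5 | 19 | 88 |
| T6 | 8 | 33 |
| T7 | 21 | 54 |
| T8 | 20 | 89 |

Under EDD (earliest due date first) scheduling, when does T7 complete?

29

EDD (increasing due date): T6 T7 T2 T3 T5 T8 T1 T4.
T6: 0→8
T7: 8→29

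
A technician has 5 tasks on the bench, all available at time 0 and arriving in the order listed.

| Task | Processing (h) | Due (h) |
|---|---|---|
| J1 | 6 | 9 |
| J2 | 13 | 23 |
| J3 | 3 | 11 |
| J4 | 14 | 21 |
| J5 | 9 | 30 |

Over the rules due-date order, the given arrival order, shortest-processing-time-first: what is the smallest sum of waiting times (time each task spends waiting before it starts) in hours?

61

EDD (increasing due date): J1 J3 J4 J2 J5.
J1: waits 0, runs 0→6
J3: waits 6, runs 6→9
J4: waits 9, runs 9→23
J2: waits 23, runs 23→36
J5: waits 36, runs 36→45
Sum = 0+6+9+23+36 = 74.
FIFO (arrival order): J1 J2 J3 J4 J5.
J1: waits 0, runs 0→6
J2: waits 6, runs 6→19
J3: waits 19, runs 19→22
J4: waits 22, runs 22→36
J5: waits 36, runs 36→45
Sum = 0+6+19+22+36 = 83.
SPT (increasing processing time): J3 J1 J5 J2 J4.
J3: waits 0, runs 0→3
J1: waits 3, runs 3→9
J5: waits 9, runs 9→18
J2: waits 18, runs 18→31
J4: waits 31, runs 31→45
Sum = 0+3+9+18+31 = 61.
EDD 74, FIFO 83, SPT 61 → minimum 61.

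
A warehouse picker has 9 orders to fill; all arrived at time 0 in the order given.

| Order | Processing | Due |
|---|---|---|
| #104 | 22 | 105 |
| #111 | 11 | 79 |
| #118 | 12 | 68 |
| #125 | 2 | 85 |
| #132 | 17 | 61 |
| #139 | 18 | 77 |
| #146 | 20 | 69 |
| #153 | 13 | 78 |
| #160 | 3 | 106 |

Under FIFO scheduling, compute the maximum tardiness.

FIFO (arrival order): #104 #111 #118 #125 #132 #139 #146 #153 #160.
#104: 0→22, due 105, tardiness 0
#111: 22→33, due 79, tardiness 0
#118: 33→45, due 68, tardiness 0
#125: 45→47, due 85, tardiness 0
#132: 47→64, due 61, tardiness 3
#139: 64→82, due 77, tardiness 5
#146: 82→102, due 69, tardiness 33
#153: 102→115, due 78, tardiness 37
#160: 115→118, due 106, tardiness 12
Maximum = 37.

37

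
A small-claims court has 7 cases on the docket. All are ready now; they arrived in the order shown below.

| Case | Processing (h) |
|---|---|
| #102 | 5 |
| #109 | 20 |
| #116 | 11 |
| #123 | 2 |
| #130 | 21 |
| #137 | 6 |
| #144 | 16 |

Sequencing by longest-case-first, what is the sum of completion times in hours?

LPT (decreasing processing time): #130 #109 #144 #116 #137 #102 #123.
#130: 0→21
#109: 21→41
#144: 41→57
#116: 57→68
#137: 68→74
#102: 74→79
#123: 79→81
Sum = 21+41+57+68+74+79+81 = 421.

421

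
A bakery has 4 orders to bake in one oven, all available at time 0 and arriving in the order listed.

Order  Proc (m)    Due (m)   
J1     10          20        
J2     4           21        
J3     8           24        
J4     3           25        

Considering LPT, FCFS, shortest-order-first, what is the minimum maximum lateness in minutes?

0

LPT (decreasing processing time): J1 J3 J2 J4.
J1: 0→10, due 20, lateness -10
J3: 10→18, due 24, lateness -6
J2: 18→22, due 21, lateness 1
J4: 22→25, due 25, lateness 0
Maximum = 1.
FIFO (arrival order): J1 J2 J3 J4.
J1: 0→10, due 20, lateness -10
J2: 10→14, due 21, lateness -7
J3: 14→22, due 24, lateness -2
J4: 22→25, due 25, lateness 0
Maximum = 0.
SPT (increasing processing time): J4 J2 J3 J1.
J4: 0→3, due 25, lateness -22
J2: 3→7, due 21, lateness -14
J3: 7→15, due 24, lateness -9
J1: 15→25, due 20, lateness 5
Maximum = 5.
LPT 1, FIFO 0, SPT 5 → minimum 0.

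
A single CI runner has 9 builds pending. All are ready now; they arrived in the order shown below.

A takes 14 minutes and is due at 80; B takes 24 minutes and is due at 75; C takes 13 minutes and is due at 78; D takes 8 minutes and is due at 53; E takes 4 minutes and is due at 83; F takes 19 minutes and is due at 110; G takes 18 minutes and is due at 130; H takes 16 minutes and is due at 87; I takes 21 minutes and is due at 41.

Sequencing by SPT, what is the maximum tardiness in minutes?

SPT (increasing processing time): E D C A H G F I B.
E: 0→4, due 83, tardiness 0
D: 4→12, due 53, tardiness 0
C: 12→25, due 78, tardiness 0
A: 25→39, due 80, tardiness 0
H: 39→55, due 87, tardiness 0
G: 55→73, due 130, tardiness 0
F: 73→92, due 110, tardiness 0
I: 92→113, due 41, tardiness 72
B: 113→137, due 75, tardiness 62
Maximum = 72.

72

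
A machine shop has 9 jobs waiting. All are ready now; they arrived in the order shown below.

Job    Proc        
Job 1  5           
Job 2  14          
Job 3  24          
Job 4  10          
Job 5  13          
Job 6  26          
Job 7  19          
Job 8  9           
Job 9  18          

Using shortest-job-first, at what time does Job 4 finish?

24

SPT (increasing processing time): Job 1 Job 8 Job 4 Job 5 Job 2 Job 9 Job 7 Job 3 Job 6.
Job 1: 0→5
Job 8: 5→14
Job 4: 14→24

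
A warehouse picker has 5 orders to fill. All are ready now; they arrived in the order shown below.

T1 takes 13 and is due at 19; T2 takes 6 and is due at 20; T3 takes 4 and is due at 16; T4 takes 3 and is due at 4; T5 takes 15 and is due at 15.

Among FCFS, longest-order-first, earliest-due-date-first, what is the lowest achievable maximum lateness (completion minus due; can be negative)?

21

FIFO (arrival order): T1 T2 T3 T4 T5.
T1: 0→13, due 19, lateness -6
T2: 13→19, due 20, lateness -1
T3: 19→23, due 16, lateness 7
T4: 23→26, due 4, lateness 22
T5: 26→41, due 15, lateness 26
Maximum = 26.
LPT (decreasing processing time): T5 T1 T2 T3 T4.
T5: 0→15, due 15, lateness 0
T1: 15→28, due 19, lateness 9
T2: 28→34, due 20, lateness 14
T3: 34→38, due 16, lateness 22
T4: 38→41, due 4, lateness 37
Maximum = 37.
EDD (increasing due date): T4 T5 T3 T1 T2.
T4: 0→3, due 4, lateness -1
T5: 3→18, due 15, lateness 3
T3: 18→22, due 16, lateness 6
T1: 22→35, due 19, lateness 16
T2: 35→41, due 20, lateness 21
Maximum = 21.
FIFO 26, LPT 37, EDD 21 → minimum 21.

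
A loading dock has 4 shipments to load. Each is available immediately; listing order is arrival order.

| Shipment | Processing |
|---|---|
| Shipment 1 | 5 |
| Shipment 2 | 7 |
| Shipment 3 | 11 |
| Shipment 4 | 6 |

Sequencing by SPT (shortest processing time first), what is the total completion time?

SPT (increasing processing time): Shipment 1 Shipment 4 Shipment 2 Shipment 3.
Shipment 1: 0→5
Shipment 4: 5→11
Shipment 2: 11→18
Shipment 3: 18→29
Sum = 5+11+18+29 = 63.

63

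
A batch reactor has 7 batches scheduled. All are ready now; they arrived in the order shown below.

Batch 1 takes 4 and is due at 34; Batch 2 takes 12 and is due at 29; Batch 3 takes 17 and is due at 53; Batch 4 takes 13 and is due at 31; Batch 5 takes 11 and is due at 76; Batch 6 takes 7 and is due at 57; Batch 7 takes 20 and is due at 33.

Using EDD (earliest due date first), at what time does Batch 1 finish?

49

EDD (increasing due date): Batch 2 Batch 4 Batch 7 Batch 1 Batch 3 Batch 6 Batch 5.
Batch 2: 0→12
Batch 4: 12→25
Batch 7: 25→45
Batch 1: 45→49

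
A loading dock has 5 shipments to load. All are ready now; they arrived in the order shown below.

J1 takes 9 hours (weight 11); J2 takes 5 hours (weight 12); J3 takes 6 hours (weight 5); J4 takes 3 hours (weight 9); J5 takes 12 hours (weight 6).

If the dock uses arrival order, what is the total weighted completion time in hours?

FIFO (arrival order): J1 J2 J3 J4 J5.
J1: finishes 9, weight 11, w·C = 99
J2: finishes 14, weight 12, w·C = 168
J3: finishes 20, weight 5, w·C = 100
J4: finishes 23, weight 9, w·C = 207
J5: finishes 35, weight 6, w·C = 210
Sum = 99+168+100+207+210 = 784.

784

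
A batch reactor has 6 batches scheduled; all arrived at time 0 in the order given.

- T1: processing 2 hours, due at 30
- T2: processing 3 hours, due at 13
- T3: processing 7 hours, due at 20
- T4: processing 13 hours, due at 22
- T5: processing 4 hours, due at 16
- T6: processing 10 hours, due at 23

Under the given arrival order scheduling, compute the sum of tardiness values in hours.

32

FIFO (arrival order): T1 T2 T3 T4 T5 T6.
T1: 0→2, due 30, tardiness 0
T2: 2→5, due 13, tardiness 0
T3: 5→12, due 20, tardiness 0
T4: 12→25, due 22, tardiness 3
T5: 25→29, due 16, tardiness 13
T6: 29→39, due 23, tardiness 16
Sum = 0+0+0+3+13+16 = 32.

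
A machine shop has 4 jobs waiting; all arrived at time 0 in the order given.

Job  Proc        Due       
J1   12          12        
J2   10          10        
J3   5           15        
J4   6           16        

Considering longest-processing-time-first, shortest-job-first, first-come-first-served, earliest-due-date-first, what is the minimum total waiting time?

37

LPT (decreasing processing time): J1 J2 J4 J3.
J1: waits 0, runs 0→12
J2: waits 12, runs 12→22
J4: waits 22, runs 22→28
J3: waits 28, runs 28→33
Sum = 0+12+22+28 = 62.
SPT (increasing processing time): J3 J4 J2 J1.
J3: waits 0, runs 0→5
J4: waits 5, runs 5→11
J2: waits 11, runs 11→21
J1: waits 21, runs 21→33
Sum = 0+5+11+21 = 37.
FIFO (arrival order): J1 J2 J3 J4.
J1: waits 0, runs 0→12
J2: waits 12, runs 12→22
J3: waits 22, runs 22→27
J4: waits 27, runs 27→33
Sum = 0+12+22+27 = 61.
EDD (increasing due date): J2 J1 J3 J4.
J2: waits 0, runs 0→10
J1: waits 10, runs 10→22
J3: waits 22, runs 22→27
J4: waits 27, runs 27→33
Sum = 0+10+22+27 = 59.
LPT 62, SPT 37, FIFO 61, EDD 59 → minimum 37.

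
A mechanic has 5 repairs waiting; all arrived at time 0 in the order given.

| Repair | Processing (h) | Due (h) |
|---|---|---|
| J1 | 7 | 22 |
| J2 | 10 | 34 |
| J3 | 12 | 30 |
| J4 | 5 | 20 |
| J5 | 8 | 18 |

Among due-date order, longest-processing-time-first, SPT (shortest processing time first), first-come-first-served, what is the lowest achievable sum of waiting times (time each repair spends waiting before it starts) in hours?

67

EDD (increasing due date): J5 J4 J1 J3 J2.
J5: waits 0, runs 0→8
J4: waits 8, runs 8→13
J1: waits 13, runs 13→20
J3: waits 20, runs 20→32
J2: waits 32, runs 32→42
Sum = 0+8+13+20+32 = 73.
LPT (decreasing processing time): J3 J2 J5 J1 J4.
J3: waits 0, runs 0→12
J2: waits 12, runs 12→22
J5: waits 22, runs 22→30
J1: waits 30, runs 30→37
J4: waits 37, runs 37→42
Sum = 0+12+22+30+37 = 101.
SPT (increasing processing time): J4 J1 J5 J2 J3.
J4: waits 0, runs 0→5
J1: waits 5, runs 5→12
J5: waits 12, runs 12→20
J2: waits 20, runs 20→30
J3: waits 30, runs 30→42
Sum = 0+5+12+20+30 = 67.
FIFO (arrival order): J1 J2 J3 J4 J5.
J1: waits 0, runs 0→7
J2: waits 7, runs 7→17
J3: waits 17, runs 17→29
J4: waits 29, runs 29→34
J5: waits 34, runs 34→42
Sum = 0+7+17+29+34 = 87.
EDD 73, LPT 101, SPT 67, FIFO 87 → minimum 67.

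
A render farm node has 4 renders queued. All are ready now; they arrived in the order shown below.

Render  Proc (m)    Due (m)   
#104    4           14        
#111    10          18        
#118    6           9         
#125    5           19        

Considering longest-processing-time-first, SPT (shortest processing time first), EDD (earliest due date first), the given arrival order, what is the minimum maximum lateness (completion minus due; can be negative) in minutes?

6

LPT (decreasing processing time): #111 #118 #125 #104.
#111: 0→10, due 18, lateness -8
#118: 10→16, due 9, lateness 7
#125: 16→21, due 19, lateness 2
#104: 21→25, due 14, lateness 11
Maximum = 11.
SPT (increasing processing time): #104 #125 #118 #111.
#104: 0→4, due 14, lateness -10
#125: 4→9, due 19, lateness -10
#118: 9→15, due 9, lateness 6
#111: 15→25, due 18, lateness 7
Maximum = 7.
EDD (increasing due date): #118 #104 #111 #125.
#118: 0→6, due 9, lateness -3
#104: 6→10, due 14, lateness -4
#111: 10→20, due 18, lateness 2
#125: 20→25, due 19, lateness 6
Maximum = 6.
FIFO (arrival order): #104 #111 #118 #125.
#104: 0→4, due 14, lateness -10
#111: 4→14, due 18, lateness -4
#118: 14→20, due 9, lateness 11
#125: 20→25, due 19, lateness 6
Maximum = 11.
LPT 11, SPT 7, EDD 6, FIFO 11 → minimum 6.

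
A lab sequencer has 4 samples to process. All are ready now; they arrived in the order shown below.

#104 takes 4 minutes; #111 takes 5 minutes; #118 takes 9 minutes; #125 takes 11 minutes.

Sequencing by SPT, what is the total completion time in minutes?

SPT (increasing processing time): #104 #111 #118 #125.
#104: 0→4
#111: 4→9
#118: 9→18
#125: 18→29
Sum = 4+9+18+29 = 60.

60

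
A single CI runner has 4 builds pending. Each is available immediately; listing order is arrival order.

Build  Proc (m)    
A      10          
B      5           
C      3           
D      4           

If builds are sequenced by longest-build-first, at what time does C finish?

22

LPT (decreasing processing time): A B D C.
A: 0→10
B: 10→15
D: 15→19
C: 19→22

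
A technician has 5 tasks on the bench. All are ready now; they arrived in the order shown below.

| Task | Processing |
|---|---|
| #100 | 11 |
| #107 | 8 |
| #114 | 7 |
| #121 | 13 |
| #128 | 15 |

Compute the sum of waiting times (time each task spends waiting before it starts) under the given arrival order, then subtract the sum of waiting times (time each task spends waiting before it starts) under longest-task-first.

-34

FIFO (arrival order): #100 #107 #114 #121 #128.
#100: waits 0, runs 0→11
#107: waits 11, runs 11→19
#114: waits 19, runs 19→26
#121: waits 26, runs 26→39
#128: waits 39, runs 39→54
Sum = 0+11+19+26+39 = 95.
LPT (decreasing processing time): #128 #121 #100 #107 #114.
#128: waits 0, runs 0→15
#121: waits 15, runs 15→28
#100: waits 28, runs 28→39
#107: waits 39, runs 39→47
#114: waits 47, runs 47→54
Sum = 0+15+28+39+47 = 129.
Difference = 95 − 129 = -34.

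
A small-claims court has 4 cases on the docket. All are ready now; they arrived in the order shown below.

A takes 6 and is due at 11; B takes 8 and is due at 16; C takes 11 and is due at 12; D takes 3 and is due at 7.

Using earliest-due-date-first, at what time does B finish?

28

EDD (increasing due date): D A C B.
D: 0→3
A: 3→9
C: 9→20
B: 20→28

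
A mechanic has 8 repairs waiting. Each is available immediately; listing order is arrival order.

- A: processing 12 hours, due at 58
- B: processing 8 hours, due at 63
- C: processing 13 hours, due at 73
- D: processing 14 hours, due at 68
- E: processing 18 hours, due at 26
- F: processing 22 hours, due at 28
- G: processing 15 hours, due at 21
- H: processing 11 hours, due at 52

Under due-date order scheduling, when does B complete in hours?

EDD (increasing due date): G E F H A B D C.
G: 0→15
E: 15→33
F: 33→55
H: 55→66
A: 66→78
B: 78→86

86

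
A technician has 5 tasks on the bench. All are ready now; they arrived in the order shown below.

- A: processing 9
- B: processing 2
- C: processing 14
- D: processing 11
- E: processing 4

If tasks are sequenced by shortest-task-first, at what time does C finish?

SPT (increasing processing time): B E A D C.
B: 0→2
E: 2→6
A: 6→15
D: 15→26
C: 26→40

40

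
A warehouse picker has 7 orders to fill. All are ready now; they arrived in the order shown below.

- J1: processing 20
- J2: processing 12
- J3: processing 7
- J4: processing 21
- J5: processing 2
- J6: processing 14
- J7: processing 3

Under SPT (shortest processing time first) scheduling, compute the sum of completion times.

218

SPT (increasing processing time): J5 J7 J3 J2 J6 J1 J4.
J5: 0→2
J7: 2→5
J3: 5→12
J2: 12→24
J6: 24→38
J1: 38→58
J4: 58→79
Sum = 2+5+12+24+38+58+79 = 218.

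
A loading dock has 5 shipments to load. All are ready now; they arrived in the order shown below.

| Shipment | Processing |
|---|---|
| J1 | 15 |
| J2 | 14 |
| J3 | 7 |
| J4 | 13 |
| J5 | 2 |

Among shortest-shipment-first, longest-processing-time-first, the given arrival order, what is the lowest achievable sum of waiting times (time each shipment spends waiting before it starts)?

SPT (increasing processing time): J5 J3 J4 J2 J1.
J5: waits 0, runs 0→2
J3: waits 2, runs 2→9
J4: waits 9, runs 9→22
J2: waits 22, runs 22→36
J1: waits 36, runs 36→51
Sum = 0+2+9+22+36 = 69.
LPT (decreasing processing time): J1 J2 J4 J3 J5.
J1: waits 0, runs 0→15
J2: waits 15, runs 15→29
J4: waits 29, runs 29→42
J3: waits 42, runs 42→49
J5: waits 49, runs 49→51
Sum = 0+15+29+42+49 = 135.
FIFO (arrival order): J1 J2 J3 J4 J5.
J1: waits 0, runs 0→15
J2: waits 15, runs 15→29
J3: waits 29, runs 29→36
J4: waits 36, runs 36→49
J5: waits 49, runs 49→51
Sum = 0+15+29+36+49 = 129.
SPT 69, LPT 135, FIFO 129 → minimum 69.

69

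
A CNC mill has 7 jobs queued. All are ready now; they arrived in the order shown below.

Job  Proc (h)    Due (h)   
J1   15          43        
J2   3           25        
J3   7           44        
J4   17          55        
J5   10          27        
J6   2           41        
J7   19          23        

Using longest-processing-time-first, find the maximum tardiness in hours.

LPT (decreasing processing time): J7 J4 J1 J5 J3 J2 J6.
J7: 0→19, due 23, tardiness 0
J4: 19→36, due 55, tardiness 0
J1: 36→51, due 43, tardiness 8
J5: 51→61, due 27, tardiness 34
J3: 61→68, due 44, tardiness 24
J2: 68→71, due 25, tardiness 46
J6: 71→73, due 41, tardiness 32
Maximum = 46.

46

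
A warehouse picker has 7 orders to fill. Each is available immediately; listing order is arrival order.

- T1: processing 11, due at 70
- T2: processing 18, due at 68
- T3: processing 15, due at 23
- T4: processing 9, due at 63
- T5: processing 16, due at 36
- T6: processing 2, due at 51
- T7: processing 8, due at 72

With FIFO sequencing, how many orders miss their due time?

FIFO (arrival order): T1 T2 T3 T4 T5 T6 T7.
T1: 0→11, due 70, tardiness 0
T2: 11→29, due 68, tardiness 0
T3: 29→44, due 23, tardiness 21
T4: 44→53, due 63, tardiness 0
T5: 53→69, due 36, tardiness 33
T6: 69→71, due 51, tardiness 20
T7: 71→79, due 72, tardiness 7
Late orders: 4.

4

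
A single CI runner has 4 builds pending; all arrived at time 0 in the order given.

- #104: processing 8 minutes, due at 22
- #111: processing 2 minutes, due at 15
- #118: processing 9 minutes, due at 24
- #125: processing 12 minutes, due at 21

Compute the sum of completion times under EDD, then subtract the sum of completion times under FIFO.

1

EDD (increasing due date): #111 #125 #104 #118.
#111: 0→2
#125: 2→14
#104: 14→22
#118: 22→31
Sum = 2+14+22+31 = 69.
FIFO (arrival order): #104 #111 #118 #125.
#104: 0→8
#111: 8→10
#118: 10→19
#125: 19→31
Sum = 8+10+19+31 = 68.
Difference = 69 − 68 = 1.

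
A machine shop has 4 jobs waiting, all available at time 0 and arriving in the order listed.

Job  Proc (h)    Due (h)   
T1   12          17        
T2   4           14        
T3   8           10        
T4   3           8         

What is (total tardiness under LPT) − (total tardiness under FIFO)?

LPT (decreasing processing time): T1 T3 T2 T4.
T1: 0→12, due 17, tardiness 0
T3: 12→20, due 10, tardiness 10
T2: 20→24, due 14, tardiness 10
T4: 24→27, due 8, tardiness 19
Sum = 0+10+10+19 = 39.
FIFO (arrival order): T1 T2 T3 T4.
T1: 0→12, due 17, tardiness 0
T2: 12→16, due 14, tardiness 2
T3: 16→24, due 10, tardiness 14
T4: 24→27, due 8, tardiness 19
Sum = 0+2+14+19 = 35.
Difference = 39 − 35 = 4.

4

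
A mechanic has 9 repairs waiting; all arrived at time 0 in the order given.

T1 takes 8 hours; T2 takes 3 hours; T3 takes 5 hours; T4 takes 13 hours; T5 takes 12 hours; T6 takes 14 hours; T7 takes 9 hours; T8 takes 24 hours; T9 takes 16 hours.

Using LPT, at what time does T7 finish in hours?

88

LPT (decreasing processing time): T8 T9 T6 T4 T5 T7 T1 T3 T2.
T8: 0→24
T9: 24→40
T6: 40→54
T4: 54→67
T5: 67→79
T7: 79→88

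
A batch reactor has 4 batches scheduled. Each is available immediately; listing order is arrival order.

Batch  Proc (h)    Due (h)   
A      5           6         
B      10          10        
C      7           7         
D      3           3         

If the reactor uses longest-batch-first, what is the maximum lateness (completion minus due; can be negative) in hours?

LPT (decreasing processing time): B C A D.
B: 0→10, due 10, lateness 0
C: 10→17, due 7, lateness 10
A: 17→22, due 6, lateness 16
D: 22→25, due 3, lateness 22
Maximum = 22.

22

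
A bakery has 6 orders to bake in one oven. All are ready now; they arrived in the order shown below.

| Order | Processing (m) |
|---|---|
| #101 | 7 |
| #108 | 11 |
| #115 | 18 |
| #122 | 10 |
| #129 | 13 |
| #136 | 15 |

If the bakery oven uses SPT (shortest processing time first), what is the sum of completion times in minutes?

SPT (increasing processing time): #101 #122 #108 #129 #136 #115.
#101: 0→7
#122: 7→17
#108: 17→28
#129: 28→41
#136: 41→56
#115: 56→74
Sum = 7+17+28+41+56+74 = 223.

223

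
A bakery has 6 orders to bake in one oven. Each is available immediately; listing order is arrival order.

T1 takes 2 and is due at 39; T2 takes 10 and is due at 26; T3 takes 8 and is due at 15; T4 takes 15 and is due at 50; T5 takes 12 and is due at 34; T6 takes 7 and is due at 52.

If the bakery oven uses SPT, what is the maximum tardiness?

SPT (increasing processing time): T1 T6 T3 T2 T5 T4.
T1: 0→2, due 39, tardiness 0
T6: 2→9, due 52, tardiness 0
T3: 9→17, due 15, tardiness 2
T2: 17→27, due 26, tardiness 1
T5: 27→39, due 34, tardiness 5
T4: 39→54, due 50, tardiness 4
Maximum = 5.

5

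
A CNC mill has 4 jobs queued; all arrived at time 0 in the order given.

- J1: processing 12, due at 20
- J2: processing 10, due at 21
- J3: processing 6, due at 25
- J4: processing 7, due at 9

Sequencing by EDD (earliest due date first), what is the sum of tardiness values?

EDD (increasing due date): J4 J1 J2 J3.
J4: 0→7, due 9, tardiness 0
J1: 7→19, due 20, tardiness 0
J2: 19→29, due 21, tardiness 8
J3: 29→35, due 25, tardiness 10
Sum = 0+0+8+10 = 18.

18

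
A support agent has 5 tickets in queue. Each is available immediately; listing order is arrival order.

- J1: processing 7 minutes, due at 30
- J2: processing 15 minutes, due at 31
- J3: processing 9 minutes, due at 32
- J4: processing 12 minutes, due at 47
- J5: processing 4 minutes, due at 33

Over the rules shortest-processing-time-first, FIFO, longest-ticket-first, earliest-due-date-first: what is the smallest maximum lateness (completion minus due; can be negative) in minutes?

SPT (increasing processing time): J5 J1 J3 J4 J2.
J5: 0→4, due 33, lateness -29
J1: 4→11, due 30, lateness -19
J3: 11→20, due 32, lateness -12
J4: 20→32, due 47, lateness -15
J2: 32→47, due 31, lateness 16
Maximum = 16.
FIFO (arrival order): J1 J2 J3 J4 J5.
J1: 0→7, due 30, lateness -23
J2: 7→22, due 31, lateness -9
J3: 22→31, due 32, lateness -1
J4: 31→43, due 47, lateness -4
J5: 43→47, due 33, lateness 14
Maximum = 14.
LPT (decreasing processing time): J2 J4 J3 J1 J5.
J2: 0→15, due 31, lateness -16
J4: 15→27, due 47, lateness -20
J3: 27→36, due 32, lateness 4
J1: 36→43, due 30, lateness 13
J5: 43→47, due 33, lateness 14
Maximum = 14.
EDD (increasing due date): J1 J2 J3 J5 J4.
J1: 0→7, due 30, lateness -23
J2: 7→22, due 31, lateness -9
J3: 22→31, due 32, lateness -1
J5: 31→35, due 33, lateness 2
J4: 35→47, due 47, lateness 0
Maximum = 2.
SPT 16, FIFO 14, LPT 14, EDD 2 → minimum 2.

2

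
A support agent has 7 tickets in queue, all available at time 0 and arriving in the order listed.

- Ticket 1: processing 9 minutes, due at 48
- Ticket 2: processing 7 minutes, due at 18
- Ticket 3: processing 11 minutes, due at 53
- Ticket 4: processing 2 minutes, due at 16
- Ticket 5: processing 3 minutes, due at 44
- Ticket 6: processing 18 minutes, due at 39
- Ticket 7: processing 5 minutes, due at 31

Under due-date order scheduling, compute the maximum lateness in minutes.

EDD (increasing due date): Ticket 4 Ticket 2 Ticket 7 Ticket 6 Ticket 5 Ticket 1 Ticket 3.
Ticket 4: 0→2, due 16, lateness -14
Ticket 2: 2→9, due 18, lateness -9
Ticket 7: 9→14, due 31, lateness -17
Ticket 6: 14→32, due 39, lateness -7
Ticket 5: 32→35, due 44, lateness -9
Ticket 1: 35→44, due 48, lateness -4
Ticket 3: 44→55, due 53, lateness 2
Maximum = 2.

2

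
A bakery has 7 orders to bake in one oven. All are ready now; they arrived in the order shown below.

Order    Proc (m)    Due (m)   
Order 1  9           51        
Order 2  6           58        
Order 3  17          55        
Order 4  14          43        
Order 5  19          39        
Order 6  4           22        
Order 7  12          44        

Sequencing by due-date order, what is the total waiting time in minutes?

246

EDD (increasing due date): Order 6 Order 5 Order 4 Order 7 Order 1 Order 3 Order 2.
Order 6: waits 0, runs 0→4
Order 5: waits 4, runs 4→23
Order 4: waits 23, runs 23→37
Order 7: waits 37, runs 37→49
Order 1: waits 49, runs 49→58
Order 3: waits 58, runs 58→75
Order 2: waits 75, runs 75→81
Sum = 0+4+23+37+49+58+75 = 246.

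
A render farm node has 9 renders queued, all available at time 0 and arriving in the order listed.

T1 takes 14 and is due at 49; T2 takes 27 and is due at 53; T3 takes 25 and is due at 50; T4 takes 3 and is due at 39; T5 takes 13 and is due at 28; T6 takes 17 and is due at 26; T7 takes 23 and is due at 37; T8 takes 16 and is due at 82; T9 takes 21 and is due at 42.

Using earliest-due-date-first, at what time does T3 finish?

116

EDD (increasing due date): T6 T5 T7 T4 T9 T1 T3 T2 T8.
T6: 0→17
T5: 17→30
T7: 30→53
T4: 53→56
T9: 56→77
T1: 77→91
T3: 91→116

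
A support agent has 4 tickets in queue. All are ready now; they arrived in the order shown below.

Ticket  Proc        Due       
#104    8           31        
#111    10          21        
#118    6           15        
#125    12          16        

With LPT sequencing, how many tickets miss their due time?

LPT (decreasing processing time): #125 #111 #104 #118.
#125: 0→12, due 16, tardiness 0
#111: 12→22, due 21, tardiness 1
#104: 22→30, due 31, tardiness 0
#118: 30→36, due 15, tardiness 21
Late tickets: 2.

2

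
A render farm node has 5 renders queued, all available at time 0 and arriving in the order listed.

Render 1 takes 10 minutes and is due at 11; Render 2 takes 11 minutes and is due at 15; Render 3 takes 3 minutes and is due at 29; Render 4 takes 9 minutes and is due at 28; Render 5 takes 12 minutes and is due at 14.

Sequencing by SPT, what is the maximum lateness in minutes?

SPT (increasing processing time): Render 3 Render 4 Render 1 Render 2 Render 5.
Render 3: 0→3, due 29, lateness -26
Render 4: 3→12, due 28, lateness -16
Render 1: 12→22, due 11, lateness 11
Render 2: 22→33, due 15, lateness 18
Render 5: 33→45, due 14, lateness 31
Maximum = 31.

31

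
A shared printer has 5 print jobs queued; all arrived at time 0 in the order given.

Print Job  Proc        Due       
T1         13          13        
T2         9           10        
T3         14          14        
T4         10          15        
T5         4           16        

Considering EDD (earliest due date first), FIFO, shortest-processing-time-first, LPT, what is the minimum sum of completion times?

EDD (increasing due date): T2 T1 T3 T4 T5.
T2: 0→9
T1: 9→22
T3: 22→36
T4: 36→46
T5: 46→50
Sum = 9+22+36+46+50 = 163.
FIFO (arrival order): T1 T2 T3 T4 T5.
T1: 0→13
T2: 13→22
T3: 22→36
T4: 36→46
T5: 46→50
Sum = 13+22+36+46+50 = 167.
SPT (increasing processing time): T5 T2 T4 T1 T3.
T5: 0→4
T2: 4→13
T4: 13→23
T1: 23→36
T3: 36→50
Sum = 4+13+23+36+50 = 126.
LPT (decreasing processing time): T3 T1 T4 T2 T5.
T3: 0→14
T1: 14→27
T4: 27→37
T2: 37→46
T5: 46→50
Sum = 14+27+37+46+50 = 174.
EDD 163, FIFO 167, SPT 126, LPT 174 → minimum 126.

126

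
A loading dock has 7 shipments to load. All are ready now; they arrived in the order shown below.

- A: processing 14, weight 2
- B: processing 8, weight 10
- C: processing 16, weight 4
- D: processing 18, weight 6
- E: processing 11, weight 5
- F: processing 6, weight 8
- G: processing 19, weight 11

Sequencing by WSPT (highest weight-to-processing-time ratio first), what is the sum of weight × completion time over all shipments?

WSPT (decreasing weight/processing-time ratio): F B G E D C A.
F: finishes 6, weight 8, w·C = 48
B: finishes 14, weight 10, w·C = 140
G: finishes 33, weight 11, w·C = 363
E: finishes 44, weight 5, w·C = 220
D: finishes 62, weight 6, w·C = 372
C: finishes 78, weight 4, w·C = 312
A: finishes 92, weight 2, w·C = 184
Sum = 48+140+363+220+372+312+184 = 1639.

1639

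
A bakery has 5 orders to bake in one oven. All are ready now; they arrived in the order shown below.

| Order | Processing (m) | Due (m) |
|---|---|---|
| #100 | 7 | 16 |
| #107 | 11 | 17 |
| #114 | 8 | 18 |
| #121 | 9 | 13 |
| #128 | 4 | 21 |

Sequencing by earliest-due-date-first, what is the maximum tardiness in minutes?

EDD (increasing due date): #121 #100 #107 #114 #128.
#121: 0→9, due 13, tardiness 0
#100: 9→16, due 16, tardiness 0
#107: 16→27, due 17, tardiness 10
#114: 27→35, due 18, tardiness 17
#128: 35→39, due 21, tardiness 18
Maximum = 18.

18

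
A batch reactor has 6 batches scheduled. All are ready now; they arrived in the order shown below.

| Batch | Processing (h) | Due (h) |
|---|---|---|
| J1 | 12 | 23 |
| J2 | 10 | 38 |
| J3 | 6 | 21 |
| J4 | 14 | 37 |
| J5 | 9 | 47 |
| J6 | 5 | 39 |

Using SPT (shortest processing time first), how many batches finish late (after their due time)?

SPT (increasing processing time): J6 J3 J5 J2 J1 J4.
J6: 0→5, due 39, tardiness 0
J3: 5→11, due 21, tardiness 0
J5: 11→20, due 47, tardiness 0
J2: 20→30, due 38, tardiness 0
J1: 30→42, due 23, tardiness 19
J4: 42→56, due 37, tardiness 19
Late batches: 2.

2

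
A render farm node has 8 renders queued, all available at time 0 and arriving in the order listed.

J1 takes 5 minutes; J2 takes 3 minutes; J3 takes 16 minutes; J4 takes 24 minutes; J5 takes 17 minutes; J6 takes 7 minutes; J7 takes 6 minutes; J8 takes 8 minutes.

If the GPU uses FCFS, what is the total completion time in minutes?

386

FIFO (arrival order): J1 J2 J3 J4 J5 J6 J7 J8.
J1: 0→5
J2: 5→8
J3: 8→24
J4: 24→48
J5: 48→65
J6: 65→72
J7: 72→78
J8: 78→86
Sum = 5+8+24+48+65+72+78+86 = 386.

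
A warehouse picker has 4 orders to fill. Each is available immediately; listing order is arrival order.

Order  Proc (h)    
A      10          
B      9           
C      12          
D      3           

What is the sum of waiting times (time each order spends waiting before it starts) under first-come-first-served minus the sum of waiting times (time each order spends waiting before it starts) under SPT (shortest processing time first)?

23

FIFO (arrival order): A B C D.
A: waits 0, runs 0→10
B: waits 10, runs 10→19
C: waits 19, runs 19→31
D: waits 31, runs 31→34
Sum = 0+10+19+31 = 60.
SPT (increasing processing time): D B A C.
D: waits 0, runs 0→3
B: waits 3, runs 3→12
A: waits 12, runs 12→22
C: waits 22, runs 22→34
Sum = 0+3+12+22 = 37.
Difference = 60 − 37 = 23.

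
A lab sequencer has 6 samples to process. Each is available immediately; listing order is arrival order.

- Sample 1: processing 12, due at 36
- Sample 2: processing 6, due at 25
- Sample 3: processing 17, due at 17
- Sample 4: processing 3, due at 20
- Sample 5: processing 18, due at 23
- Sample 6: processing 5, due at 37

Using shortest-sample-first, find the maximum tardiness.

SPT (increasing processing time): Sample 4 Sample 6 Sample 2 Sample 1 Sample 3 Sample 5.
Sample 4: 0→3, due 20, tardiness 0
Sample 6: 3→8, due 37, tardiness 0
Sample 2: 8→14, due 25, tardiness 0
Sample 1: 14→26, due 36, tardiness 0
Sample 3: 26→43, due 17, tardiness 26
Sample 5: 43→61, due 23, tardiness 38
Maximum = 38.

38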